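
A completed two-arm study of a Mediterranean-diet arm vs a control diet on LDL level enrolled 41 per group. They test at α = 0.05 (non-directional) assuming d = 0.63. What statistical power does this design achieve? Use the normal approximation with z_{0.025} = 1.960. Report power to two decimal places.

For two equal groups, power = Φ(d·√(n/2) − z_{α/2}).
d·√(n/2) = 0.63 × √(41/2) = 0.63 × 4.528 = 2.852.
z_β = 2.852 − 1.960 = 0.892.
Power = Φ(0.892) = 0.814.

power ≈ 0.81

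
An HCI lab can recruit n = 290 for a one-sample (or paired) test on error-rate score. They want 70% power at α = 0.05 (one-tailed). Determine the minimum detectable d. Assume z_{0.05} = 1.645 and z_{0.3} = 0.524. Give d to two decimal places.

For a single sample (or paired design) of n = 290: d_min = (z_{α} + z_β)/√n.
z-sum = 1.645 + 0.524 = 2.169.
d_min = 2.169 / √290 = 2.169 / 17.029 = 0.127.

d_min ≈ 0.13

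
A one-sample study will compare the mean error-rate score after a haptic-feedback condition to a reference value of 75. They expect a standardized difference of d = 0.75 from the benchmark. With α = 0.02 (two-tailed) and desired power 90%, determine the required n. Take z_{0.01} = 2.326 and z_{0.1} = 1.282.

n = 24

For a one-sample test: n = ((z_{α/2} + z_β) / d)².
z_{α/2} + z_β = 2.326 + 1.282 = 3.608.
n = (3.608 / 0.75)² = 4.811² = 23.14.
Round up.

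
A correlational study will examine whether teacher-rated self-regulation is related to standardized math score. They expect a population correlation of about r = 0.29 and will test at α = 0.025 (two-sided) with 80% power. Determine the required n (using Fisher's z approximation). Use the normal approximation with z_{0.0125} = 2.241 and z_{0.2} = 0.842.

n = 110

Fisher's z: C = ½·ln((1+r)/(1−r)) = ½·ln(1.8169) = 0.2986.
n = ((z_{α/2} + z_β)/C)² + 3.
(2.241 + 0.842) / 0.2986 = 3.083 / 0.2986 = 10.325.
n = 10.325² + 3 = 106.60 + 3 = 109.6.
Round up.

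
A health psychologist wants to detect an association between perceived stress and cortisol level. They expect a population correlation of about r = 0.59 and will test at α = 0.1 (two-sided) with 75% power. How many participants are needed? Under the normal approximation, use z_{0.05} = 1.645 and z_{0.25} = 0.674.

n = 15

Fisher's z: C = ½·ln((1+r)/(1−r)) = ½·ln(3.8780) = 0.6777.
n = ((z_{α/2} + z_β)/C)² + 3.
(1.645 + 0.674) / 0.6777 = 2.319 / 0.6777 = 3.422.
n = 3.422² + 3 = 11.71 + 3 = 14.7.
Round up.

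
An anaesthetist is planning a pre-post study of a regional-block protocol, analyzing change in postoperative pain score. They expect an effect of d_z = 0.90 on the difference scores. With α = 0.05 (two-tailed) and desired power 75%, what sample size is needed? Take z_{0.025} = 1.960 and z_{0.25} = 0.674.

n = 9 pairs

For a paired (one-sample on differences) test: n = ((z_{α/2} + z_β) / d)².
z_{α/2} + z_β = 1.960 + 0.674 = 2.634.
n = (2.634 / 0.90)² = 2.927² = 8.57.
Round up.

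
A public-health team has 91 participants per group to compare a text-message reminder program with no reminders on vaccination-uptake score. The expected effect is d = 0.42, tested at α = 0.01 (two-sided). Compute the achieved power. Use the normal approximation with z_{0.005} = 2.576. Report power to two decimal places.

For two equal groups, power = Φ(d·√(n/2) − z_{α/2}).
d·√(n/2) = 0.42 × √(91/2) = 0.42 × 6.745 = 2.833.
z_β = 2.833 − 2.576 = 0.257.
Power = Φ(0.257) = 0.601.

power ≈ 0.60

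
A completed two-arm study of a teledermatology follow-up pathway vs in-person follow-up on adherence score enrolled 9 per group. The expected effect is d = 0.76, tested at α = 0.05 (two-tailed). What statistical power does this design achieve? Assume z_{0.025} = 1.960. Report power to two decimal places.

For two equal groups, power = Φ(d·√(n/2) − z_{α/2}).
d·√(n/2) = 0.76 × √(9/2) = 0.76 × 2.121 = 1.612.
z_β = 1.612 − 1.960 = -0.348.
Power = Φ(-0.348) = 0.364.

power ≈ 0.36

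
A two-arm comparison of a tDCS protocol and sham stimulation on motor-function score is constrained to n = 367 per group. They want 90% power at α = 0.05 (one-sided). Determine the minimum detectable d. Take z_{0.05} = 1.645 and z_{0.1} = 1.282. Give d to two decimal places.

For two independent groups of n = 367 each: d_min = (z_{α} + z_β)·√(2/n).
z-sum = 1.645 + 1.282 = 2.927.
d_min = 2.927 × √(2/367) = 2.927 × 0.0738 = 0.216.

d_min ≈ 0.22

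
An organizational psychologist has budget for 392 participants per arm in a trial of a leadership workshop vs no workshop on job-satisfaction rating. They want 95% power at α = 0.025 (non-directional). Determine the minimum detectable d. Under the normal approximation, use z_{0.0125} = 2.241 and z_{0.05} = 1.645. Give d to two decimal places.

d_min ≈ 0.28

For two independent groups of n = 392 each: d_min = (z_{α/2} + z_β)·√(2/n).
z-sum = 2.241 + 1.645 = 3.886.
d_min = 3.886 × √(2/392) = 3.886 × 0.0714 = 0.278.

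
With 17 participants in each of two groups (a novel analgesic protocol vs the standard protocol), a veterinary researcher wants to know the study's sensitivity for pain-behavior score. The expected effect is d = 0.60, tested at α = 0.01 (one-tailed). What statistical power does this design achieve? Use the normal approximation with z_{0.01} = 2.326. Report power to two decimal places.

For two equal groups, power = Φ(d·√(n/2) − z_{α}).
d·√(n/2) = 0.60 × √(17/2) = 0.60 × 2.915 = 1.749.
z_β = 1.749 − 2.326 = -0.577.
Power = Φ(-0.577) = 0.282.

power ≈ 0.28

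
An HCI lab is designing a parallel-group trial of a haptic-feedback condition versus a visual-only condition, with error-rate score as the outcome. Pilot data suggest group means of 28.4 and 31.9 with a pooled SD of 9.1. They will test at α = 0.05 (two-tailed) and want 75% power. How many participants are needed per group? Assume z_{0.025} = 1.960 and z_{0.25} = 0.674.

n = 94 per group

Cohen's d = |M₁ − M₂| / SD_pooled = |28.4 − 31.9| / 9.1 = 3.5 / 9.1 = 0.385.
For two independent groups with equal n: n = 2·((z_{α/2} + z_β) / d)².
z_{α/2} + z_β = 1.960 + 0.674 = 2.634.
n = 2 × (2.634 / 0.385)² = 2 × 6.842² = 2 × 46.81 = 93.6.
Round up to the next whole participant.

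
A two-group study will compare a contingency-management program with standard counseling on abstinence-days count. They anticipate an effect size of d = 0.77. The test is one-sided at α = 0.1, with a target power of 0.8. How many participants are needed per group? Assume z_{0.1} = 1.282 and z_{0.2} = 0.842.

n = 16 per group

For two independent groups with equal n: n = 2·((z_{α} + z_β) / d)².
z_{α} + z_β = 1.282 + 0.842 = 2.124.
n = 2 × (2.124 / 0.77)² = 2 × 2.758² = 2 × 7.61 = 15.2.
Round up to the next whole participant.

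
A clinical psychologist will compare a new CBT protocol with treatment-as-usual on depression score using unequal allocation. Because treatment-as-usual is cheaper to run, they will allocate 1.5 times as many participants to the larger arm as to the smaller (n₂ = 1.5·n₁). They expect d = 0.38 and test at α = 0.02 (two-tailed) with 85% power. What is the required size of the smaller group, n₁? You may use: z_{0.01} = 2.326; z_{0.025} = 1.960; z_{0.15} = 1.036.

n₁ = 131

With allocation ratio k = n₂/n₁ = 1.5, Var(x̄₁−x̄₂) = σ²(1/n₁ + 1/(k·n₁)) = σ²·(k+1)/(k·n₁).
So n₁ = (1 + 1/k)·((z_{α/2} + z_β)/d)² = 1.667 × (3.362/0.38)².
n₁ = 1.667 × 78.28 = 130.5.
Round up: n₁ = 131, giving n₂ = ⌈1.5 × 131⌉ = ⌈196.5⌉ = 197.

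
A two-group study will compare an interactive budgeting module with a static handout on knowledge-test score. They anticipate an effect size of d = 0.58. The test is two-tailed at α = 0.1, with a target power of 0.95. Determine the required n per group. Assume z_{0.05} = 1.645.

n = 65 per group

For two independent groups with equal n: n = 2·((z_{α/2} + z_β) / d)².
z_{α/2} + z_β = 1.645 + 1.645 = 3.290.
n = 2 × (3.290 / 0.58)² = 2 × 5.672² = 2 × 32.18 = 64.4.
Round up to the next whole participant.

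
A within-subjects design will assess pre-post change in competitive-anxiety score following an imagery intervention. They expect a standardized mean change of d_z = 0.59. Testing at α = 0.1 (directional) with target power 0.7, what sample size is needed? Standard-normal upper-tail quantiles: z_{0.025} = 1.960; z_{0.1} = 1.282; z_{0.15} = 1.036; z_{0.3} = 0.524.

For a paired (one-sample on differences) test: n = ((z_{α} + z_β) / d)².
z_{α} + z_β = 1.282 + 0.524 = 1.806.
n = (1.806 / 0.59)² = 3.061² = 9.37.
Round up.

n = 10 pairs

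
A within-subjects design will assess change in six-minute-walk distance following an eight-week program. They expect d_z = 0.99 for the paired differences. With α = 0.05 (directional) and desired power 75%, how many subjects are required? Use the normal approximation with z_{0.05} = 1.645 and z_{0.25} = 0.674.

For a paired (one-sample on differences) test: n = ((z_{α} + z_β) / d)².
z_{α} + z_β = 1.645 + 0.674 = 2.319.
n = (2.319 / 0.99)² = 2.342² = 5.49.
Round up.

n = 6 pairs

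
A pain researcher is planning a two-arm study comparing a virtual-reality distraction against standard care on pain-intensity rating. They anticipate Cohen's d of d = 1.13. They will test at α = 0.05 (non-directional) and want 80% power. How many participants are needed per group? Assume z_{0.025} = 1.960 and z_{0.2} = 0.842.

For two independent groups with equal n: n = 2·((z_{α/2} + z_β) / d)².
z_{α/2} + z_β = 1.960 + 0.842 = 2.802.
n = 2 × (2.802 / 1.13)² = 2 × 2.480² = 2 × 6.15 = 12.3.
Round up to the next whole participant.

n = 13 per group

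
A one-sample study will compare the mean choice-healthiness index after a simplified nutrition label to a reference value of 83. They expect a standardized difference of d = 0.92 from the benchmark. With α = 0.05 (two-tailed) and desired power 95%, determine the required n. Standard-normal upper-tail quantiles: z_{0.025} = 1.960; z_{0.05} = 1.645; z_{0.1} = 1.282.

n = 16

For a one-sample test: n = ((z_{α/2} + z_β) / d)².
z_{α/2} + z_β = 1.960 + 1.645 = 3.605.
n = (3.605 / 0.92)² = 3.918² = 15.35.
Round up.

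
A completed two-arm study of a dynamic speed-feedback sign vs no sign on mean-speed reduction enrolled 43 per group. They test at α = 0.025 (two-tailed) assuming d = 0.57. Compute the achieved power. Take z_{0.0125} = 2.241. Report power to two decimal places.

For two equal groups, power = Φ(d·√(n/2) − z_{α/2}).
d·√(n/2) = 0.57 × √(43/2) = 0.57 × 4.637 = 2.643.
z_β = 2.643 − 2.241 = 0.402.
Power = Φ(0.402) = 0.656.

power ≈ 0.66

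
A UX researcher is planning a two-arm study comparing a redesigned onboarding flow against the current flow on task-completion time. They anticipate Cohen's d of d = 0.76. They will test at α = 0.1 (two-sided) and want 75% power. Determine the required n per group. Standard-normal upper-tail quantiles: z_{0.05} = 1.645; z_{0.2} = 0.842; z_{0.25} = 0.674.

n = 19 per group

For two independent groups with equal n: n = 2·((z_{α/2} + z_β) / d)².
z_{α/2} + z_β = 1.645 + 0.674 = 2.319.
n = 2 × (2.319 / 0.76)² = 2 × 3.051² = 2 × 9.31 = 18.6.
Round up to the next whole participant.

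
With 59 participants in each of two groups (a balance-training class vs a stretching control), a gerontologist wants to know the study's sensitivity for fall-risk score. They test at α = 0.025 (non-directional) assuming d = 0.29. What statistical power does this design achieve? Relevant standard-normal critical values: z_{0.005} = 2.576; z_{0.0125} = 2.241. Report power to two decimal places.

power ≈ 0.25

For two equal groups, power = Φ(d·√(n/2) − z_{α/2}).
d·√(n/2) = 0.29 × √(59/2) = 0.29 × 5.431 = 1.575.
z_β = 1.575 − 2.241 = -0.666.
Power = Φ(-0.666) = 0.253.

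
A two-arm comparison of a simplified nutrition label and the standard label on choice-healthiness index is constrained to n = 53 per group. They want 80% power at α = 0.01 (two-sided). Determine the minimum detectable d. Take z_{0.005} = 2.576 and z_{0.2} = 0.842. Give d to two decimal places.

For two independent groups of n = 53 each: d_min = (z_{α/2} + z_β)·√(2/n).
z-sum = 2.576 + 0.842 = 3.418.
d_min = 3.418 × √(2/53) = 3.418 × 0.1943 = 0.664.

d_min ≈ 0.66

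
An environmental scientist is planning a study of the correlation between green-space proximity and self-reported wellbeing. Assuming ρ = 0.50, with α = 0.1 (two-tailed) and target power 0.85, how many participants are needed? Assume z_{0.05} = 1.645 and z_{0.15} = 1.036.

Fisher's z: C = ½·ln((1+r)/(1−r)) = ½·ln(3.0000) = 0.5493.
n = ((z_{α/2} + z_β)/C)² + 3.
(1.645 + 1.036) / 0.5493 = 2.681 / 0.5493 = 4.881.
n = 4.881² + 3 = 23.82 + 3 = 26.8.
Round up.

n = 27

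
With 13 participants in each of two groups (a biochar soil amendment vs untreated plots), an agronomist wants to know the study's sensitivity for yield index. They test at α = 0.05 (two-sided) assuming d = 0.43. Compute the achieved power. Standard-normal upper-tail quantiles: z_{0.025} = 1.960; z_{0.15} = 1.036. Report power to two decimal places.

power ≈ 0.19

For two equal groups, power = Φ(d·√(n/2) − z_{α/2}).
d·√(n/2) = 0.43 × √(13/2) = 0.43 × 2.550 = 1.096.
z_β = 1.096 − 1.960 = -0.864.
Power = Φ(-0.864) = 0.194.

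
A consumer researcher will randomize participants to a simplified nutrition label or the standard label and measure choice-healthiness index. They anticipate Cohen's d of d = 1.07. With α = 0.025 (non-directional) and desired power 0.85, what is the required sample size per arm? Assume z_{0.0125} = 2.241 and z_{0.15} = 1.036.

For two independent groups with equal n: n = 2·((z_{α/2} + z_β) / d)².
z_{α/2} + z_β = 2.241 + 1.036 = 3.277.
n = 2 × (3.277 / 1.07)² = 2 × 3.063² = 2 × 9.38 = 18.8.
Round up to the next whole participant.

n = 19 per group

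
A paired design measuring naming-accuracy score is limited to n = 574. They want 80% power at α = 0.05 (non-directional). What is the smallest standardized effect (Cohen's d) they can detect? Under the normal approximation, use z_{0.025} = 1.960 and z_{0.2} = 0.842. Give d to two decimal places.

d_min ≈ 0.12

For a single sample (or paired design) of n = 574: d_min = (z_{α/2} + z_β)/√n.
z-sum = 1.960 + 0.842 = 2.802.
d_min = 2.802 / √574 = 2.802 / 23.958 = 0.117.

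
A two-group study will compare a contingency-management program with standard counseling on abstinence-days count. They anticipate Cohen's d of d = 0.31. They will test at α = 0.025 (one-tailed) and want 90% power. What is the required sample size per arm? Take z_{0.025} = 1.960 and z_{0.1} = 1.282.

For two independent groups with equal n: n = 2·((z_{α} + z_β) / d)².
z_{α} + z_β = 1.960 + 1.282 = 3.242.
n = 2 × (3.242 / 0.31)² = 2 × 10.458² = 2 × 109.37 = 218.7.
Round up to the next whole participant.

n = 219 per group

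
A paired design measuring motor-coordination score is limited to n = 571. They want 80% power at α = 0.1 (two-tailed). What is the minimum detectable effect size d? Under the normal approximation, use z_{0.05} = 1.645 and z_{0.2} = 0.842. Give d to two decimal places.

For a single sample (or paired design) of n = 571: d_min = (z_{α/2} + z_β)/√n.
z-sum = 1.645 + 0.842 = 2.487.
d_min = 2.487 / √571 = 2.487 / 23.896 = 0.104.

d_min ≈ 0.10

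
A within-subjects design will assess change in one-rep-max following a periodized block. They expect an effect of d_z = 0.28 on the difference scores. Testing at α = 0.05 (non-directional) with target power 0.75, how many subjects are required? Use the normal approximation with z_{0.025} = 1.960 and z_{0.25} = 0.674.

n = 89 pairs

For a paired (one-sample on differences) test: n = ((z_{α/2} + z_β) / d)².
z_{α/2} + z_β = 1.960 + 0.674 = 2.634.
n = (2.634 / 0.28)² = 9.407² = 88.49.
Round up.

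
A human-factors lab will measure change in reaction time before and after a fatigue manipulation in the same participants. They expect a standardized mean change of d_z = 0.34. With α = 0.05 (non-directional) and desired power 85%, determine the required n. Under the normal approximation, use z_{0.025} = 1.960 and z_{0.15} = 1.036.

For a paired (one-sample on differences) test: n = ((z_{α/2} + z_β) / d)².
z_{α/2} + z_β = 1.960 + 1.036 = 2.996.
n = (2.996 / 0.34)² = 8.812² = 77.65.
Round up.

n = 78 pairs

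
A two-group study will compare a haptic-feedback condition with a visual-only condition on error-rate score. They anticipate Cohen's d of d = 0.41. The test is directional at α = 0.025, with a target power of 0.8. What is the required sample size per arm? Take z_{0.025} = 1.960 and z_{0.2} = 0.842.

n = 94 per group

For two independent groups with equal n: n = 2·((z_{α} + z_β) / d)².
z_{α} + z_β = 1.960 + 0.842 = 2.802.
n = 2 × (2.802 / 0.41)² = 2 × 6.834² = 2 × 46.71 = 93.4.
Round up to the next whole participant.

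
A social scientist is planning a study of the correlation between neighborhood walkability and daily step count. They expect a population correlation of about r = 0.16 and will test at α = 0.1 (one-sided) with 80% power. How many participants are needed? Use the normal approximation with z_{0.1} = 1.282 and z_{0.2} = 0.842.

Fisher's z: C = ½·ln((1+r)/(1−r)) = ½·ln(1.3810) = 0.1614.
n = ((z_{α} + z_β)/C)² + 3.
(1.282 + 0.842) / 0.1614 = 2.124 / 0.1614 = 13.160.
n = 13.160² + 3 = 173.18 + 3 = 176.2.
Round up.

n = 177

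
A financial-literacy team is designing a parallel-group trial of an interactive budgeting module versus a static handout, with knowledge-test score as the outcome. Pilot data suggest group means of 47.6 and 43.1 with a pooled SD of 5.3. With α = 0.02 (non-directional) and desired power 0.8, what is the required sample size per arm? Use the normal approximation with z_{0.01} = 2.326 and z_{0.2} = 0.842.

n = 28 per group

Cohen's d = |M₁ − M₂| / SD_pooled = |47.6 − 43.1| / 5.3 = 4.5 / 5.3 = 0.849.
For two independent groups with equal n: n = 2·((z_{α/2} + z_β) / d)².
z_{α/2} + z_β = 2.326 + 0.842 = 3.168.
n = 2 × (3.168 / 0.849)² = 2 × 3.731² = 2 × 13.92 = 27.8.
Round up to the next whole participant.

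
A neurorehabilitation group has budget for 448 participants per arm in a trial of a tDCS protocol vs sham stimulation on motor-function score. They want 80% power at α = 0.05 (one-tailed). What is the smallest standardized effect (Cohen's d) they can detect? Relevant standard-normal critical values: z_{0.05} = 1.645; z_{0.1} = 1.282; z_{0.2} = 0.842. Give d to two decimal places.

For two independent groups of n = 448 each: d_min = (z_{α} + z_β)·√(2/n).
z-sum = 1.645 + 0.842 = 2.487.
d_min = 2.487 × √(2/448) = 2.487 × 0.0668 = 0.166.

d_min ≈ 0.17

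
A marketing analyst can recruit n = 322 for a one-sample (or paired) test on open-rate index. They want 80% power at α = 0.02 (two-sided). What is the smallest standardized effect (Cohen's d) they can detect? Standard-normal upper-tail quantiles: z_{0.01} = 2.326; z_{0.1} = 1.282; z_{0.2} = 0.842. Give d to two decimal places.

For a single sample (or paired design) of n = 322: d_min = (z_{α/2} + z_β)/√n.
z-sum = 2.326 + 0.842 = 3.168.
d_min = 3.168 / √322 = 3.168 / 17.944 = 0.177.

d_min ≈ 0.18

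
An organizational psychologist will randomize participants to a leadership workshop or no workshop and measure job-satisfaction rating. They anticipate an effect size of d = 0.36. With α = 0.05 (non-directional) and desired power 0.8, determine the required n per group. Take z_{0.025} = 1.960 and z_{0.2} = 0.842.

n = 122 per group

For two independent groups with equal n: n = 2·((z_{α/2} + z_β) / d)².
z_{α/2} + z_β = 1.960 + 0.842 = 2.802.
n = 2 × (2.802 / 0.36)² = 2 × 7.783² = 2 × 60.58 = 121.2.
Round up to the next whole participant.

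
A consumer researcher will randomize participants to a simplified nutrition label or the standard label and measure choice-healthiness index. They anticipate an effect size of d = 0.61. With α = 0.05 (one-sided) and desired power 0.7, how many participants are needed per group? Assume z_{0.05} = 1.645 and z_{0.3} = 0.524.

n = 26 per group

For two independent groups with equal n: n = 2·((z_{α} + z_β) / d)².
z_{α} + z_β = 1.645 + 0.524 = 2.169.
n = 2 × (2.169 / 0.61)² = 2 × 3.556² = 2 × 12.64 = 25.3.
Round up to the next whole participant.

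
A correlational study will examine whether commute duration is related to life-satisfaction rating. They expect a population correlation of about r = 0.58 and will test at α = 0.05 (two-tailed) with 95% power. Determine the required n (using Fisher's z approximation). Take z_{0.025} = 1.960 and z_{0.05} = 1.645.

Fisher's z: C = ½·ln((1+r)/(1−r)) = ½·ln(3.7619) = 0.6625.
n = ((z_{α/2} + z_β)/C)² + 3.
(1.960 + 1.645) / 0.6625 = 3.605 / 0.6625 = 5.442.
n = 5.442² + 3 = 29.61 + 3 = 32.6.
Round up.

n = 33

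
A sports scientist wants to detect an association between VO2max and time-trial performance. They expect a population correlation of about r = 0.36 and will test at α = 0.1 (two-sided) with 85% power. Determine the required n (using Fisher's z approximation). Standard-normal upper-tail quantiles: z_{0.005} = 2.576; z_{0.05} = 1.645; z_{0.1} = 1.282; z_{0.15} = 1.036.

n = 54

Fisher's z: C = ½·ln((1+r)/(1−r)) = ½·ln(2.1250) = 0.3769.
n = ((z_{α/2} + z_β)/C)² + 3.
(1.645 + 1.036) / 0.3769 = 2.681 / 0.3769 = 7.113.
n = 7.113² + 3 = 50.60 + 3 = 53.6.
Round up.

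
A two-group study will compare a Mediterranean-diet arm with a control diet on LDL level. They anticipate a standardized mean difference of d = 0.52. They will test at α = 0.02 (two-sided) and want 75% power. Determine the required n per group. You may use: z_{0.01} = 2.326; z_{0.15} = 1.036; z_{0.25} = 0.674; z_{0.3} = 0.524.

n = 67 per group

For two independent groups with equal n: n = 2·((z_{α/2} + z_β) / d)².
z_{α/2} + z_β = 2.326 + 0.674 = 3.000.
n = 2 × (3.000 / 0.52)² = 2 × 5.769² = 2 × 33.28 = 66.6.
Round up to the next whole participant.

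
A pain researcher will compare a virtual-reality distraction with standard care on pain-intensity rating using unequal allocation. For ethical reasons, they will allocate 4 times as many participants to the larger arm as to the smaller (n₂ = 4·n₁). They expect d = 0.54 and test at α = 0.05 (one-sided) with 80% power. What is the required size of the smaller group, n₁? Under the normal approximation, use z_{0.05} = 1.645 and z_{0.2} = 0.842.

n₁ = 27

With allocation ratio k = n₂/n₁ = 4, Var(x̄₁−x̄₂) = σ²(1/n₁ + 1/(k·n₁)) = σ²·(k+1)/(k·n₁).
So n₁ = (1 + 1/k)·((z_{α} + z_β)/d)² = 1.250 × (2.487/0.54)².
n₁ = 1.250 × 21.21 = 26.5.
Round up: n₁ = 27, giving n₂ = 4 × 27 = 108.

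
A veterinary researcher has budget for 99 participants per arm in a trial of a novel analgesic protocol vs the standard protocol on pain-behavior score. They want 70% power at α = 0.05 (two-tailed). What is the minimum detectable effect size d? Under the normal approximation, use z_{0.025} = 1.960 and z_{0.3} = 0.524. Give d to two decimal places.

d_min ≈ 0.35

For two independent groups of n = 99 each: d_min = (z_{α/2} + z_β)·√(2/n).
z-sum = 1.960 + 0.524 = 2.484.
d_min = 2.484 × √(2/99) = 2.484 × 0.1421 = 0.353.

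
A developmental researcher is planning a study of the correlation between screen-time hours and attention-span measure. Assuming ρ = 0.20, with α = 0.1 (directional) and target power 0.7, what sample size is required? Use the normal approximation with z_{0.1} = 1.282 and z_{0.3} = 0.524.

Fisher's z: C = ½·ln((1+r)/(1−r)) = ½·ln(1.5000) = 0.2027.
n = ((z_{α} + z_β)/C)² + 3.
(1.282 + 0.524) / 0.2027 = 1.806 / 0.2027 = 8.910.
n = 8.910² + 3 = 79.38 + 3 = 82.4.
Round up.

n = 83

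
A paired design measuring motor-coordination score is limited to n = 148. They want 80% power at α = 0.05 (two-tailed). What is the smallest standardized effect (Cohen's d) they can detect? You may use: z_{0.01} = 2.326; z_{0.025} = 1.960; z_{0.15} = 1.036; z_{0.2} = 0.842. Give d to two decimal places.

For a single sample (or paired design) of n = 148: d_min = (z_{α/2} + z_β)/√n.
z-sum = 1.960 + 0.842 = 2.802.
d_min = 2.802 / √148 = 2.802 / 12.166 = 0.230.

d_min ≈ 0.23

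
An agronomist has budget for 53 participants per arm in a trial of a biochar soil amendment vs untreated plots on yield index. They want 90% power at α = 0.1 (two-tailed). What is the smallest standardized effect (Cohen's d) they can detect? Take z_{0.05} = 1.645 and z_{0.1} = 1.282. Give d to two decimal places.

d_min ≈ 0.57

For two independent groups of n = 53 each: d_min = (z_{α/2} + z_β)·√(2/n).
z-sum = 1.645 + 1.282 = 2.927.
d_min = 2.927 × √(2/53) = 2.927 × 0.1943 = 0.569.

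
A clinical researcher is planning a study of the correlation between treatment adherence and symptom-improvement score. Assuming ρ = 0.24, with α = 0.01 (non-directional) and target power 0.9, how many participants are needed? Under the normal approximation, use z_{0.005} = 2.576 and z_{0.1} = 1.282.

n = 252

Fisher's z: C = ½·ln((1+r)/(1−r)) = ½·ln(1.6316) = 0.2448.
n = ((z_{α/2} + z_β)/C)² + 3.
(2.576 + 1.282) / 0.2448 = 3.858 / 0.2448 = 15.760.
n = 15.760² + 3 = 248.37 + 3 = 251.4.
Round up.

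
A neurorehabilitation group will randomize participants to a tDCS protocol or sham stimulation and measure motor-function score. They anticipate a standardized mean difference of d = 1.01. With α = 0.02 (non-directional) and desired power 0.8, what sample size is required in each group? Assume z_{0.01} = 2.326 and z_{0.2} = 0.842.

n = 20 per group

For two independent groups with equal n: n = 2·((z_{α/2} + z_β) / d)².
z_{α/2} + z_β = 2.326 + 0.842 = 3.168.
n = 2 × (3.168 / 1.01)² = 2 × 3.137² = 2 × 9.84 = 19.7.
Round up to the next whole participant.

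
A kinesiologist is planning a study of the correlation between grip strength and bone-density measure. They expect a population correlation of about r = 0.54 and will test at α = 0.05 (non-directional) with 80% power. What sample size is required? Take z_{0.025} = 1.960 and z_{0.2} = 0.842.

n = 25

Fisher's z: C = ½·ln((1+r)/(1−r)) = ½·ln(3.3478) = 0.6042.
n = ((z_{α/2} + z_β)/C)² + 3.
(1.960 + 0.842) / 0.6042 = 2.802 / 0.6042 = 4.638.
n = 4.638² + 3 = 21.51 + 3 = 24.5.
Round up.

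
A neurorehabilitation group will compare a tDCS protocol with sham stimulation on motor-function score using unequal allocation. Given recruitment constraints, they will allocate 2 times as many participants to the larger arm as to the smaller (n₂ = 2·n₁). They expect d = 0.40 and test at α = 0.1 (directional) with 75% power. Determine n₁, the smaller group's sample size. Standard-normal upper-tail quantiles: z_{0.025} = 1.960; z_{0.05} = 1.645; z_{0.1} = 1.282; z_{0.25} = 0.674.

With allocation ratio k = n₂/n₁ = 2, Var(x̄₁−x̄₂) = σ²(1/n₁ + 1/(k·n₁)) = σ²·(k+1)/(k·n₁).
So n₁ = (1 + 1/k)·((z_{α} + z_β)/d)² = 1.500 × (1.956/0.40)².
n₁ = 1.500 × 23.91 = 35.9.
Round up: n₁ = 36, giving n₂ = 2 × 36 = 72.

n₁ = 36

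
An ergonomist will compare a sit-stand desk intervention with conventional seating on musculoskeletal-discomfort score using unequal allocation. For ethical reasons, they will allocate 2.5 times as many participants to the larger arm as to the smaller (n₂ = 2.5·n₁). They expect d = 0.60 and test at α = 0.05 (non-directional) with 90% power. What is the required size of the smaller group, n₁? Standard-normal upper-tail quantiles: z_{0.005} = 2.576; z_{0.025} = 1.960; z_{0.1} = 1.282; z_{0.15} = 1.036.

n₁ = 41

With allocation ratio k = n₂/n₁ = 2.5, Var(x̄₁−x̄₂) = σ²(1/n₁ + 1/(k·n₁)) = σ²·(k+1)/(k·n₁).
So n₁ = (1 + 1/k)·((z_{α/2} + z_β)/d)² = 1.400 × (3.242/0.60)².
n₁ = 1.400 × 29.20 = 40.9.
Round up: n₁ = 41, giving n₂ = ⌈2.5 × 41⌉ = ⌈102.5⌉ = 103.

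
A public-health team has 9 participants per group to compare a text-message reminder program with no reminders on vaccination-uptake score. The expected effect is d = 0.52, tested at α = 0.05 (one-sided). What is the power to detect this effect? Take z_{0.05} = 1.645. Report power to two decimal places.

For two equal groups, power = Φ(d·√(n/2) − z_{α}).
d·√(n/2) = 0.52 × √(9/2) = 0.52 × 2.121 = 1.103.
z_β = 1.103 − 1.645 = -0.542.
Power = Φ(-0.542) = 0.294.

power ≈ 0.29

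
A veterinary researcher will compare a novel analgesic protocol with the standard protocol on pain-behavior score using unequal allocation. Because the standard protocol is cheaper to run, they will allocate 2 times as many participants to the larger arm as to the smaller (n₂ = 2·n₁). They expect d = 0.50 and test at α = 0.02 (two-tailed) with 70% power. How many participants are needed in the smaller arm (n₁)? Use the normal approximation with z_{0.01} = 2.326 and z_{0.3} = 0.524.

With allocation ratio k = n₂/n₁ = 2, Var(x̄₁−x̄₂) = σ²(1/n₁ + 1/(k·n₁)) = σ²·(k+1)/(k·n₁).
So n₁ = (1 + 1/k)·((z_{α/2} + z_β)/d)² = 1.500 × (2.850/0.50)².
n₁ = 1.500 × 32.49 = 48.7.
Round up: n₁ = 49, giving n₂ = 2 × 49 = 98.

n₁ = 49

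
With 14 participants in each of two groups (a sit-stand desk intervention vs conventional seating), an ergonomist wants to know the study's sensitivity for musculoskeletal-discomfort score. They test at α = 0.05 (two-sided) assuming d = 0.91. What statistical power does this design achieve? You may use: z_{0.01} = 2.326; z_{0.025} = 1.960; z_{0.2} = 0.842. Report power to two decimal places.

For two equal groups, power = Φ(d·√(n/2) − z_{α/2}).
d·√(n/2) = 0.91 × √(14/2) = 0.91 × 2.646 = 2.408.
z_β = 2.408 − 1.960 = 0.448.
Power = Φ(0.448) = 0.673.

power ≈ 0.67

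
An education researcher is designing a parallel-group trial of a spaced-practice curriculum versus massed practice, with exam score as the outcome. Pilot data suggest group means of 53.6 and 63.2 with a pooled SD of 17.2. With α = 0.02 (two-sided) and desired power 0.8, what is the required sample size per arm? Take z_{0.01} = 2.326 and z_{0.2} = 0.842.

n = 65 per group

Cohen's d = |M₁ − M₂| / SD_pooled = |53.6 − 63.2| / 17.2 = 9.6 / 17.2 = 0.558.
For two independent groups with equal n: n = 2·((z_{α/2} + z_β) / d)².
z_{α/2} + z_β = 2.326 + 0.842 = 3.168.
n = 2 × (3.168 / 0.558)² = 2 × 5.677² = 2 × 32.23 = 64.5.
Round up to the next whole participant.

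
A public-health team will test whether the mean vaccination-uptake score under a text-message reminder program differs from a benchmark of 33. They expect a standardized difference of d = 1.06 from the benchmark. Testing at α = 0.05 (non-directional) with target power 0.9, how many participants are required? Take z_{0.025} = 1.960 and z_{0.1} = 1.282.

For a one-sample test: n = ((z_{α/2} + z_β) / d)².
z_{α/2} + z_β = 1.960 + 1.282 = 3.242.
n = (3.242 / 1.06)² = 3.058² = 9.35.
Round up.

n = 10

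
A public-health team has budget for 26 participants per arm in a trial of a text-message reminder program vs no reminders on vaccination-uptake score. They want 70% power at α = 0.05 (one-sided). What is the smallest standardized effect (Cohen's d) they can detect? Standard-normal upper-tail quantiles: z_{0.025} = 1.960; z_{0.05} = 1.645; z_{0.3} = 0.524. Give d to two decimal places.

For two independent groups of n = 26 each: d_min = (z_{α} + z_β)·√(2/n).
z-sum = 1.645 + 0.524 = 2.169.
d_min = 2.169 × √(2/26) = 2.169 × 0.2774 = 0.602.

d_min ≈ 0.60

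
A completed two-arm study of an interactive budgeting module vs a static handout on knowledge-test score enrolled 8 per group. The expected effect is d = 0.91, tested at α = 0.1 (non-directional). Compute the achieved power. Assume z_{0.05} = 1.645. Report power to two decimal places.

For two equal groups, power = Φ(d·√(n/2) − z_{α/2}).
d·√(n/2) = 0.91 × √(8/2) = 0.91 × 2.000 = 1.820.
z_β = 1.820 − 1.645 = 0.175.
Power = Φ(0.175) = 0.569.

power ≈ 0.57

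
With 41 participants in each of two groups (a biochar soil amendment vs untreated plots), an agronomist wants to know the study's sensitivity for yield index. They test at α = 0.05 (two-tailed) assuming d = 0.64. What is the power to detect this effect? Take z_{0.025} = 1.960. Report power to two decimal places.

power ≈ 0.83

For two equal groups, power = Φ(d·√(n/2) − z_{α/2}).
d·√(n/2) = 0.64 × √(41/2) = 0.64 × 4.528 = 2.898.
z_β = 2.898 − 1.960 = 0.938.
Power = Φ(0.938) = 0.826.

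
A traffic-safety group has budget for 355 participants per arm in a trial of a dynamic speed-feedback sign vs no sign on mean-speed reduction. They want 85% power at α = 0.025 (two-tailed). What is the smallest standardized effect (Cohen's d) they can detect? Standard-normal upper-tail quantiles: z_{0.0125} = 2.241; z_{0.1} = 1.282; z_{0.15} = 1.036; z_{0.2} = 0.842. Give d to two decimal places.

d_min ≈ 0.25

For two independent groups of n = 355 each: d_min = (z_{α/2} + z_β)·√(2/n).
z-sum = 2.241 + 1.036 = 3.277.
d_min = 3.277 × √(2/355) = 3.277 × 0.0751 = 0.246.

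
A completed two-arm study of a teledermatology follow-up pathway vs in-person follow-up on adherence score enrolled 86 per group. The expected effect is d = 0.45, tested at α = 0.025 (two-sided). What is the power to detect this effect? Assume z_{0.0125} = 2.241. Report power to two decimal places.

For two equal groups, power = Φ(d·√(n/2) − z_{α/2}).
d·√(n/2) = 0.45 × √(86/2) = 0.45 × 6.557 = 2.951.
z_β = 2.951 − 2.241 = 0.710.
Power = Φ(0.710) = 0.761.

power ≈ 0.76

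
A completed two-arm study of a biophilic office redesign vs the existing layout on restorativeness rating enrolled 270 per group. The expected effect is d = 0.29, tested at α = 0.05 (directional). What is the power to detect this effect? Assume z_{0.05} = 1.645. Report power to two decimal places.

power ≈ 0.96

For two equal groups, power = Φ(d·√(n/2) − z_{α}).
d·√(n/2) = 0.29 × √(270/2) = 0.29 × 11.619 = 3.369.
z_β = 3.369 − 1.645 = 1.724.
Power = Φ(1.724) = 0.958.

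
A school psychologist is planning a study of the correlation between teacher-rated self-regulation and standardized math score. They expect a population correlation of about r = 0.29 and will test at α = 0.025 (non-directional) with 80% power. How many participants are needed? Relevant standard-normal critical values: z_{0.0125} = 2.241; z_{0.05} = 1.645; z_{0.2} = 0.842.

n = 110

Fisher's z: C = ½·ln((1+r)/(1−r)) = ½·ln(1.8169) = 0.2986.
n = ((z_{α/2} + z_β)/C)² + 3.
(2.241 + 0.842) / 0.2986 = 3.083 / 0.2986 = 10.325.
n = 10.325² + 3 = 106.60 + 3 = 109.6.
Round up.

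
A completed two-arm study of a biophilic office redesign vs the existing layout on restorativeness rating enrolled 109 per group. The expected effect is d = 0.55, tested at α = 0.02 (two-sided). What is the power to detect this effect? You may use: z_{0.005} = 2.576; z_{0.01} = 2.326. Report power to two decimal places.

power ≈ 0.96

For two equal groups, power = Φ(d·√(n/2) − z_{α/2}).
d·√(n/2) = 0.55 × √(109/2) = 0.55 × 7.382 = 4.060.
z_β = 4.060 − 2.326 = 1.734.
Power = Φ(1.734) = 0.959.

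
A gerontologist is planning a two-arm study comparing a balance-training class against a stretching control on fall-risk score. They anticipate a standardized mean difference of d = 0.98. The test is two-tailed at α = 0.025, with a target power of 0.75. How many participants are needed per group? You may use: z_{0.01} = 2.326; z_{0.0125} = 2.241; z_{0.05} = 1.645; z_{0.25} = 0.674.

n = 18 per group

For two independent groups with equal n: n = 2·((z_{α/2} + z_β) / d)².
z_{α/2} + z_β = 2.241 + 0.674 = 2.915.
n = 2 × (2.915 / 0.98)² = 2 × 2.974² = 2 × 8.85 = 17.7.
Round up to the next whole participant.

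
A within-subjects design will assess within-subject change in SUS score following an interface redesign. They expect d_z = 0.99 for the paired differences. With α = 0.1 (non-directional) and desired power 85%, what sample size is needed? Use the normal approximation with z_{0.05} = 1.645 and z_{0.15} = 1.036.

For a paired (one-sample on differences) test: n = ((z_{α/2} + z_β) / d)².
z_{α/2} + z_β = 1.645 + 1.036 = 2.681.
n = (2.681 / 0.99)² = 2.708² = 7.33.
Round up.

n = 8 pairs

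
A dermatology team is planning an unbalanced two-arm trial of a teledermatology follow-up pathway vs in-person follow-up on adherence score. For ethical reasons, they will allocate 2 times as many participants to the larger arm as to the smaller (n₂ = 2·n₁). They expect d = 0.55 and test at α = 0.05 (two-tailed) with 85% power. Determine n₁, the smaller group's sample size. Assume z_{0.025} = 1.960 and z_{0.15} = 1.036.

With allocation ratio k = n₂/n₁ = 2, Var(x̄₁−x̄₂) = σ²(1/n₁ + 1/(k·n₁)) = σ²·(k+1)/(k·n₁).
So n₁ = (1 + 1/k)·((z_{α/2} + z_β)/d)² = 1.500 × (2.996/0.55)².
n₁ = 1.500 × 29.67 = 44.5.
Round up: n₁ = 45, giving n₂ = 2 × 45 = 90.

n₁ = 45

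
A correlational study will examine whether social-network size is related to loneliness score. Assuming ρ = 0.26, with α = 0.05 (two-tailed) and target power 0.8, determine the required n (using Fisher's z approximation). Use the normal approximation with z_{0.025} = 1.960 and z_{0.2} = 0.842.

n = 114

Fisher's z: C = ½·ln((1+r)/(1−r)) = ½·ln(1.7027) = 0.2661.
n = ((z_{α/2} + z_β)/C)² + 3.
(1.960 + 0.842) / 0.2661 = 2.802 / 0.2661 = 10.530.
n = 10.530² + 3 = 110.88 + 3 = 113.9.
Round up.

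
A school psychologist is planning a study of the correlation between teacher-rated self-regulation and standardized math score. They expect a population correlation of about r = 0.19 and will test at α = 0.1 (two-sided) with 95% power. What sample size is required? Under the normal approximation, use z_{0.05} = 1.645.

Fisher's z: C = ½·ln((1+r)/(1−r)) = ½·ln(1.4691) = 0.1923.
n = ((z_{α/2} + z_β)/C)² + 3.
(1.645 + 1.645) / 0.1923 = 3.290 / 0.1923 = 17.109.
n = 17.109² + 3 = 292.71 + 3 = 295.7.
Round up.

n = 296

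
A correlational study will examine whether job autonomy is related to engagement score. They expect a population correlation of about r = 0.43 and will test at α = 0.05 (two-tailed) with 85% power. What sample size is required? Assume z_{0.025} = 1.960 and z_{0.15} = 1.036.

n = 46

Fisher's z: C = ½·ln((1+r)/(1−r)) = ½·ln(2.5088) = 0.4599.
n = ((z_{α/2} + z_β)/C)² + 3.
(1.960 + 1.036) / 0.4599 = 2.996 / 0.4599 = 6.514.
n = 6.514² + 3 = 42.44 + 3 = 45.4.
Round up.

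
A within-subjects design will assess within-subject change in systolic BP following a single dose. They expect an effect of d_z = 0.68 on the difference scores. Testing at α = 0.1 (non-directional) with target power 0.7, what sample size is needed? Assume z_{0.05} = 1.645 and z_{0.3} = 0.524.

n = 11 pairs

For a paired (one-sample on differences) test: n = ((z_{α/2} + z_β) / d)².
z_{α/2} + z_β = 1.645 + 0.524 = 2.169.
n = (2.169 / 0.68)² = 3.190² = 10.17.
Round up.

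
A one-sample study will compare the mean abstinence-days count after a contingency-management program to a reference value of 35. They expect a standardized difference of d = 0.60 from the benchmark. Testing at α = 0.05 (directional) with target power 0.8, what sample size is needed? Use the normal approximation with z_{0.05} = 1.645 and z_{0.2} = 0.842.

For a one-sample test: n = ((z_{α} + z_β) / d)².
z_{α} + z_β = 1.645 + 0.842 = 2.487.
n = (2.487 / 0.60)² = 4.145² = 17.18.
Round up.

n = 18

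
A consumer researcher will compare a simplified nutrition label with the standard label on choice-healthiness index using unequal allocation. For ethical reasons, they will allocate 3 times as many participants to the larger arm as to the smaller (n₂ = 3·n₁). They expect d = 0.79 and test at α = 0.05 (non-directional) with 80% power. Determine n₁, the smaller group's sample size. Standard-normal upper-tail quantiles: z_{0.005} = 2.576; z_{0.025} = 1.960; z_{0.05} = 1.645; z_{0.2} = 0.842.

n₁ = 17

With allocation ratio k = n₂/n₁ = 3, Var(x̄₁−x̄₂) = σ²(1/n₁ + 1/(k·n₁)) = σ²·(k+1)/(k·n₁).
So n₁ = (1 + 1/k)·((z_{α/2} + z_β)/d)² = 1.333 × (2.802/0.79)².
n₁ = 1.333 × 12.58 = 16.8.
Round up: n₁ = 17, giving n₂ = 3 × 17 = 51.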